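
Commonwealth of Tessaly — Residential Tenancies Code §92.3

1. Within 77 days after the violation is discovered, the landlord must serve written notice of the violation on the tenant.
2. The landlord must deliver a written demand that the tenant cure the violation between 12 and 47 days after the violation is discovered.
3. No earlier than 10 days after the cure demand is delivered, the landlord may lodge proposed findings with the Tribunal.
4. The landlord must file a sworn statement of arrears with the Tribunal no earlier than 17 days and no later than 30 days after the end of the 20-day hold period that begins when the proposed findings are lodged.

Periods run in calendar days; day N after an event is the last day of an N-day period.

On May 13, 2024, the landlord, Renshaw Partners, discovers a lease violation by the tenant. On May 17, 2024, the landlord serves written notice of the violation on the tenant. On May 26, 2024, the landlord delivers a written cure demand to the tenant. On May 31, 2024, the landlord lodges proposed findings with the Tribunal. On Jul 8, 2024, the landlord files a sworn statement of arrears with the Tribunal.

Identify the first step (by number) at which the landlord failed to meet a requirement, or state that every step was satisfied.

Step 3

Step 1 — counting 77 days from May 13, 2024 (when the violation is discovered) gives a deadline of Jul 29, 2024; May 17, 2024 is within that limit.
Step 2 — 12 and 47 days from May 13, 2024 (when the violation is discovered) are May 25, 2024 and Jun 29, 2024 respectively; May 26, 2024 falls inside that range.
Step 3 — must wait 10 days from May 26, 2024 (when the cure demand is delivered), so not before Jun 5, 2024; May 31, 2024 is 5 days before the earliest permitted date.
The analysis stops there.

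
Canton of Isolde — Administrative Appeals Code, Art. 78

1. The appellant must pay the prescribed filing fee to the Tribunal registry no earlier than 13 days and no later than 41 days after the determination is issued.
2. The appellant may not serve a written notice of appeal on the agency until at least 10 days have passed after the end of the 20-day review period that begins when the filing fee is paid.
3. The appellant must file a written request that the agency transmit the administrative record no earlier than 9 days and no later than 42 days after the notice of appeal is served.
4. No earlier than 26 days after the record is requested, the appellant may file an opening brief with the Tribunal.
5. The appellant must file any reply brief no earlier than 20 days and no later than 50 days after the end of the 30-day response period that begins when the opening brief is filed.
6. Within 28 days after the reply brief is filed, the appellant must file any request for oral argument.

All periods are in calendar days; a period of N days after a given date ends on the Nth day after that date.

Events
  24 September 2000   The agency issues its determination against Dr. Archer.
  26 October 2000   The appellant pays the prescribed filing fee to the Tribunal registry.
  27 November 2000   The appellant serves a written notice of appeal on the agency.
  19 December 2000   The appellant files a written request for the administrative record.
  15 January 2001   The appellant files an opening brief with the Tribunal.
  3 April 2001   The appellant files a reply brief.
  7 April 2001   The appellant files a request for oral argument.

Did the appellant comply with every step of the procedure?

Step 1: the window is 13–41 days after 24 September 2000 (when the determination is issued), so 7 October 2000 through 4 November 2000; done 26 October 2000, which is between those dates.
Step 2: the earliest permitted date is 10 days after 15 November 2000 (end of the 20-day review period, which began when the filing fee is paid on 26 October 2000), i.e. 25 November 2000; 27 November 2000 is on or after that date.
Step 3: the window is 9–42 days after 27 November 2000 (when the notice of appeal is served), so 6 December 2000 through 8 January 2001; done 19 December 2000, which is between those dates.
Step 4: the earliest permitted date is 26 days after 19 December 2000 (when the record is requested), i.e. 14 January 2001; done 15 January 2001, after the minimum wait.
Step 5: the window is 20–50 days after 14 February 2001 (end of the 30-day response period, which began when the opening brief is filed on 15 January 2001), so 6 March 2001 through 5 April 2001; done 3 April 2001 — within the window.
Step 6: 28 days after 3 April 2001 (when the reply brief is filed) is 1 May 2001; completed 7 April 2001, before the deadline.

Yes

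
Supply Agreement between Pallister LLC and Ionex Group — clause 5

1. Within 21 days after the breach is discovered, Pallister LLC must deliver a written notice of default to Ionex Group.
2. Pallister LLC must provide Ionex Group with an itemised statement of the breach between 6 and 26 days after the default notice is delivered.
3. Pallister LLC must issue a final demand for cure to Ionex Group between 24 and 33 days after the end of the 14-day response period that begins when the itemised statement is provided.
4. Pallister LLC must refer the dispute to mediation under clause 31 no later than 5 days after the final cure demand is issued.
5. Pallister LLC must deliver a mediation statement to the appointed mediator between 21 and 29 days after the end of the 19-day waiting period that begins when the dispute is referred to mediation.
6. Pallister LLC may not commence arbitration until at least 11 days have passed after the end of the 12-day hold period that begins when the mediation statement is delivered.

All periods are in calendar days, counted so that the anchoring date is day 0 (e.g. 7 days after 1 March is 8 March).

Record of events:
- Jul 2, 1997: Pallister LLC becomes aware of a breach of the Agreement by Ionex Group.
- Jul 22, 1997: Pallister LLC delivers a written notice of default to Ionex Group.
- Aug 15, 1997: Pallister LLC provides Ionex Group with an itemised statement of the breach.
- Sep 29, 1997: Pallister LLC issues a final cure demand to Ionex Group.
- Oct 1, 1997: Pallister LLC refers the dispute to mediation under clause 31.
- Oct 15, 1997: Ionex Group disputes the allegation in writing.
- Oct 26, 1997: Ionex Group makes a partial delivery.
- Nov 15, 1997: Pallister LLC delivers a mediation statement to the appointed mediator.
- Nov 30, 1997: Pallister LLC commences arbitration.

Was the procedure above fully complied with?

No

Step 1: 21 days after Jul 2, 1997 (when the breach is discovered) is Jul 23, 1997; completed Jul 22, 1997, before the deadline.
Step 2: the window is 6–26 days after Jul 22, 1997 (when the default notice is delivered), so Jul 28, 1997 through Aug 17, 1997; Aug 15, 1997 falls inside that range.
Step 3: the window is 24–33 days after Aug 29, 1997 (end of the 14-day response period, which began when the itemised statement is provided on Aug 15, 1997), so Sep 22, 1997 through Oct 1, 1997; Sep 29, 1997 falls inside that range.
Step 4: 5 days after Sep 29, 1997 (when the final cure demand is issued) is Oct 4, 1997; completed Oct 1, 1997, before the deadline.
Step 5: the window is 21–29 days after Oct 20, 1997 (end of the 19-day waiting period, which began when the dispute is referred to mediation on Oct 1, 1997), so Nov 10, 1997 through Nov 18, 1997; Nov 15, 1997 falls inside that range.
Step 6: the earliest permitted date is 11 days after Nov 27, 1997 (end of the 12-day hold period, which began when the mediation statement is delivered on Nov 15, 1997), i.e. Dec 8, 1997; done Nov 30, 1997 — 8 days too early.
Later steps need not be reached.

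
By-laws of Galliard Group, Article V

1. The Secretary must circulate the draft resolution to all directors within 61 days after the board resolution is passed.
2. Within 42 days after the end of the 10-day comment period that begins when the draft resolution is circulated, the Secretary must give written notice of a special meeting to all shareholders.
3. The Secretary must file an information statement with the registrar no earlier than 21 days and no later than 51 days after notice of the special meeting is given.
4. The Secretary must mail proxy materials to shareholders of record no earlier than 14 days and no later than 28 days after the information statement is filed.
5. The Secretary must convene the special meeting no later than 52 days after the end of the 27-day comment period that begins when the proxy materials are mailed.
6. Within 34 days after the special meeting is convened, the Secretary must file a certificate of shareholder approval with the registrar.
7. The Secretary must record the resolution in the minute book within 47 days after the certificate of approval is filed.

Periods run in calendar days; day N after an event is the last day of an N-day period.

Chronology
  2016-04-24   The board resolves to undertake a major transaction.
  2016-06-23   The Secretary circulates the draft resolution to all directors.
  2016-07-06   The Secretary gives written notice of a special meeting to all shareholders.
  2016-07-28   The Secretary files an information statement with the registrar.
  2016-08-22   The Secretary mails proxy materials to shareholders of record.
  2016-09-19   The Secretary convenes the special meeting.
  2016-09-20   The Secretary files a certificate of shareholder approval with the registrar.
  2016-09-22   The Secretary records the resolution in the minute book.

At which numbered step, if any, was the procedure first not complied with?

None — every step was satisfied

Step 1 — counting 61 days from 2016-04-24 (when the board resolution is passed) gives a deadline of 2016-06-24; 2016-06-23 is within that limit.
Step 2 — counting 42 days from 2016-07-03 (end of the 10-day comment period, which began when the draft resolution is circulated on 2016-06-23) gives a deadline of 2016-08-14; completed 2016-07-06, before the deadline.
Step 3 — 21 and 51 days from 2016-07-06 (when notice of the special meeting is given) are 2016-07-27 and 2016-08-26 respectively; 2016-07-28 falls inside that range.
Step 4 — 14 and 28 days from 2016-07-28 (when the information statement is filed) are 2016-08-11 and 2016-08-25 respectively; done 2016-08-22 — within the window.
Step 5 — counting 52 days from 2016-09-18 (end of the 27-day comment period, which began when the proxy materials are mailed on 2016-08-22) gives a deadline of 2016-11-09; completed 2016-09-19, before the deadline.
Step 6 — counting 34 days from 2016-09-19 (when the special meeting is convened) gives a deadline of 2016-10-23; completed 2016-09-20, before the deadline.
Step 7 — counting 47 days from 2016-09-20 (when the certificate of approval is filed) gives a deadline of 2016-11-06; done 2016-09-22 — timely.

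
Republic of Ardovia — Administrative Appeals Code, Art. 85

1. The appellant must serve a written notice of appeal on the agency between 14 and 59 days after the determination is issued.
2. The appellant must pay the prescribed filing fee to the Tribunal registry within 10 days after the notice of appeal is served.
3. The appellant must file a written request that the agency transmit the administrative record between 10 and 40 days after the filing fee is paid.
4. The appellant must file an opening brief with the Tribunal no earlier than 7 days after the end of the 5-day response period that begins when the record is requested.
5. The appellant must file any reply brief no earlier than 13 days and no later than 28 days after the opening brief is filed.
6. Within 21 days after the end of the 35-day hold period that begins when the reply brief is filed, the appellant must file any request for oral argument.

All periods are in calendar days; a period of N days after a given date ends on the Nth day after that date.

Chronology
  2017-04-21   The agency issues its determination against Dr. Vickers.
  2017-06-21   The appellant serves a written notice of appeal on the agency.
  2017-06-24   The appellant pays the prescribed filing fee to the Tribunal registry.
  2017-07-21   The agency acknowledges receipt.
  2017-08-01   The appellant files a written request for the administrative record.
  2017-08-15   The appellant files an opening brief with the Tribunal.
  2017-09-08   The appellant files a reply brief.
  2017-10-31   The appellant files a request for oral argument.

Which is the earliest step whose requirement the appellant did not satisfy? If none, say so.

(1) the permitted window runs from 2017-04-21 + 14 = 2017-05-05 to 2017-04-21 + 59 = 2017-06-19; done 2017-06-21 — 2 days after the window closed.

Step 1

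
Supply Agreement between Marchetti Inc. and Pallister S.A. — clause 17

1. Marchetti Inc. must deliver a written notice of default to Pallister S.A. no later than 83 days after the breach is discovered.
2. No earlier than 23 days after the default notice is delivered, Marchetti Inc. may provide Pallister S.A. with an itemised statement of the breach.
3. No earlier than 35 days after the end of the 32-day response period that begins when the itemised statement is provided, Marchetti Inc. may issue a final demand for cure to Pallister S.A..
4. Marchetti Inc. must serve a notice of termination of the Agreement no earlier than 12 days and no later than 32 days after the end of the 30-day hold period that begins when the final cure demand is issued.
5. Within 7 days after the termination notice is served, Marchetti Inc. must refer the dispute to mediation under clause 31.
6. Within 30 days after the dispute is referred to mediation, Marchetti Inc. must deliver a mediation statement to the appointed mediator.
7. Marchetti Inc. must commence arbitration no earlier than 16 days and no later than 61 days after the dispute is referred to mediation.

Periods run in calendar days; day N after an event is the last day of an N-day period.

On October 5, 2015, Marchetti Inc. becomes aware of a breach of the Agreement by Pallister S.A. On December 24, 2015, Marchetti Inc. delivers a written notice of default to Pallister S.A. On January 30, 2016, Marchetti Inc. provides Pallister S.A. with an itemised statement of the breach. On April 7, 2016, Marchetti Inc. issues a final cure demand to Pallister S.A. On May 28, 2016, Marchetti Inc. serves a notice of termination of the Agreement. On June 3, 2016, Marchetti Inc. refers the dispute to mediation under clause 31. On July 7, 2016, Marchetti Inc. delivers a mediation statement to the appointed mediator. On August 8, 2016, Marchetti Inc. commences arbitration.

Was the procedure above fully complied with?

Step 1 — counting 83 days from October 5, 2015 (when the breach is discovered) gives a deadline of December 27, 2015; completed December 24, 2015, before the deadline.
Step 2 — must wait 23 days from December 24, 2015 (when the default notice is delivered), so not before January 16, 2016; done January 30, 2016 — permitted.
Step 3 — must wait 35 days from March 2, 2016 (end of the 32-day response period, which began when the itemised statement is provided on January 30, 2016), so not before April 6, 2016; April 7, 2016 is on or after that date.
Step 4 — 12 and 32 days from May 7, 2016 (end of the 30-day hold period, which began when the final cure demand is issued on April 7, 2016) are May 19, 2016 and June 8, 2016 respectively; done May 28, 2016 — within the window.
Step 5 — counting 7 days from May 28, 2016 (when the termination notice is served) gives a deadline of June 4, 2016; done June 3, 2016 — timely.
Step 6 — counting 30 days from June 3, 2016 (when the dispute is referred to mediation) gives a deadline of July 3, 2016; done July 7, 2016 — 4 days late.

No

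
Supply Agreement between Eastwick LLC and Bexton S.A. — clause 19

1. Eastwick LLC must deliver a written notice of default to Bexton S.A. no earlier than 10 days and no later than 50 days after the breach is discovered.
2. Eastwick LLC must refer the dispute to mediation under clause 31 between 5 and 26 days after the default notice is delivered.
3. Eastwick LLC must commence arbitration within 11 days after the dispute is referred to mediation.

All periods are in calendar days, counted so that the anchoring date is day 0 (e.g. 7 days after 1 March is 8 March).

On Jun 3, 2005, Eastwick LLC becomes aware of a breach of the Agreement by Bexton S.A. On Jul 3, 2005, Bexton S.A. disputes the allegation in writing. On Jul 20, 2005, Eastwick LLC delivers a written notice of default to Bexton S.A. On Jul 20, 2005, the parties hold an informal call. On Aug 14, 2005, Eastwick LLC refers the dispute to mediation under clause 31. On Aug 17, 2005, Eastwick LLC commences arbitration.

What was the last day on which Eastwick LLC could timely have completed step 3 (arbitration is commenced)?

Aug 25, 2005

Step 3 runs from Aug 14, 2005, when the dispute is referred to mediation. 11 days after Aug 14, 2005 is Aug 25, 2005.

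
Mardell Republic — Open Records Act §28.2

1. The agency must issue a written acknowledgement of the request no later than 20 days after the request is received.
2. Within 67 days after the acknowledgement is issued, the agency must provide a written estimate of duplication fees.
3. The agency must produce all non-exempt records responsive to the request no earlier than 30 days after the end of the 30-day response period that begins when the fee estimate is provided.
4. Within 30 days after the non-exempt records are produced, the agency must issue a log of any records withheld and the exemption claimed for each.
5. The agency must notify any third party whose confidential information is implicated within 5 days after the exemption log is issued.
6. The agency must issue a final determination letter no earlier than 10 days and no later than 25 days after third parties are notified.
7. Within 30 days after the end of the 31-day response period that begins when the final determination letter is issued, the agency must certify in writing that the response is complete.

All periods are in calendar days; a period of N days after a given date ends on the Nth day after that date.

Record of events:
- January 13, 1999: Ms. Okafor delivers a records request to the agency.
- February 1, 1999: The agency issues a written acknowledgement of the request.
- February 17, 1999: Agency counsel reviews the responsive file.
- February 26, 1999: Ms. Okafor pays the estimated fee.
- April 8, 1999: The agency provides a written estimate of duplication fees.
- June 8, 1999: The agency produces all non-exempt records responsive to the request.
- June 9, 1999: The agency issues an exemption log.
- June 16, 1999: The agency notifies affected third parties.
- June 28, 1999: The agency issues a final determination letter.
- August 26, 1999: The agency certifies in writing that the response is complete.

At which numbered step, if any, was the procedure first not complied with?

Step 5

Step 1: 20 days after January 13, 1999 (when the request is received) is February 2, 1999; done February 1, 1999 — timely.
Step 2: 67 days after February 1, 1999 (when the acknowledgement is issued) is April 9, 1999; done April 8, 1999 — timely.
Step 3: the earliest permitted date is 30 days after May 8, 1999 (end of the 30-day response period, which began when the fee estimate is provided on April 8, 1999), i.e. June 7, 1999; June 8, 1999 is on or after that date.
Step 4: 30 days after June 8, 1999 (when the non-exempt records are produced) is July 8, 1999; June 9, 1999 is within that limit.
Step 5: 5 days after June 9, 1999 (when the exemption log is issued) is June 14, 1999; not done until June 16, 1999, 2 days after the deadline.
The procedure was therefore not followed at step 5.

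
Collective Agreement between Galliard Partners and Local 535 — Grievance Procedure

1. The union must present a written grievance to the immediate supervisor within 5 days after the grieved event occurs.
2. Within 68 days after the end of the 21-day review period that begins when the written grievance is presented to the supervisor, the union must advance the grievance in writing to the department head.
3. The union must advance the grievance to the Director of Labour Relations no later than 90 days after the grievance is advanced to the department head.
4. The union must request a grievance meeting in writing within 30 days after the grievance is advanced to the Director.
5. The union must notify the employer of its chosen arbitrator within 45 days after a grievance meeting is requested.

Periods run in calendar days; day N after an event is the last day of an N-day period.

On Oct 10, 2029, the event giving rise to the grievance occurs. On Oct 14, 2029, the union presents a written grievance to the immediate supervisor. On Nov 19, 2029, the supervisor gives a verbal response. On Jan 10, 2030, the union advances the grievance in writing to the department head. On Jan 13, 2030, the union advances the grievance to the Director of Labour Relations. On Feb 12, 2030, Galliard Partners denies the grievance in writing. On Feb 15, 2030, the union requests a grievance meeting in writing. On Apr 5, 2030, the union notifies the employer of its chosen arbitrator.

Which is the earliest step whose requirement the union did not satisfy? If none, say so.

Step 4

Step 1 — counting 5 days from Oct 10, 2029 (when the grieved event occurs) gives a deadline of Oct 15, 2029; done Oct 14, 2029 — timely.
Step 2 — counting 68 days from Nov 4, 2029 (end of the 21-day review period, which began when the written grievance is presented to the supervisor on Oct 14, 2029) gives a deadline of Jan 11, 2030; completed Jan 10, 2030, before the deadline.
Step 3 — counting 90 days from Jan 10, 2030 (when the grievance is advanced to the department head) gives a deadline of Apr 10, 2030; Jan 13, 2030 is within that limit.
Step 4 — counting 30 days from Jan 13, 2030 (when the grievance is advanced to the Director) gives a deadline of Feb 12, 2030; not done until Feb 15, 2030, 3 days after the deadline.
The procedure was therefore not followed at step 4.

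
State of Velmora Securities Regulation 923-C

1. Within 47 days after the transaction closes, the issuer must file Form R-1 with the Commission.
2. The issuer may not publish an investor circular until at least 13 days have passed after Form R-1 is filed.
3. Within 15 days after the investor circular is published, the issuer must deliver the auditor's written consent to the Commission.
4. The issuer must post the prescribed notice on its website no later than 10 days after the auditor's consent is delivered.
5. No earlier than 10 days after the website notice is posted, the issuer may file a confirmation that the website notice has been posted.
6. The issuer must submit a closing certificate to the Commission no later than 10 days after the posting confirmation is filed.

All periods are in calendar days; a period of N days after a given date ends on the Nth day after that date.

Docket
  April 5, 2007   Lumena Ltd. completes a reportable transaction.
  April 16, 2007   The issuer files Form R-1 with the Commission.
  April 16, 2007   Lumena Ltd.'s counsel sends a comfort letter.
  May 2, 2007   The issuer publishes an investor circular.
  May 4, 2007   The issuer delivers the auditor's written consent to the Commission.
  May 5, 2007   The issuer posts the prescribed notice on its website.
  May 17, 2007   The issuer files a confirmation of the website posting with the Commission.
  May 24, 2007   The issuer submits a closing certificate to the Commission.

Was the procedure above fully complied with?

Step 1: 47 days after April 5, 2007 (when the transaction closes) is May 22, 2007; April 16, 2007 is within that limit.
Step 2: the earliest permitted date is 13 days after April 16, 2007 (when Form R-1 is filed), i.e. April 29, 2007; May 2, 2007 is on or after that date.
Step 3: 15 days after May 2, 2007 (when the investor circular is published) is May 17, 2007; May 4, 2007 is within that limit.
Step 4: 10 days after May 4, 2007 (when the auditor's consent is delivered) is May 14, 2007; done May 5, 2007 — timely.
Step 5: the earliest permitted date is 10 days after May 5, 2007 (when the website notice is posted), i.e. May 15, 2007; done May 17, 2007 — permitted.
Step 6: 10 days after May 17, 2007 (when the posting confirmation is filed) is May 27, 2007; May 24, 2007 is within that limit.

Yes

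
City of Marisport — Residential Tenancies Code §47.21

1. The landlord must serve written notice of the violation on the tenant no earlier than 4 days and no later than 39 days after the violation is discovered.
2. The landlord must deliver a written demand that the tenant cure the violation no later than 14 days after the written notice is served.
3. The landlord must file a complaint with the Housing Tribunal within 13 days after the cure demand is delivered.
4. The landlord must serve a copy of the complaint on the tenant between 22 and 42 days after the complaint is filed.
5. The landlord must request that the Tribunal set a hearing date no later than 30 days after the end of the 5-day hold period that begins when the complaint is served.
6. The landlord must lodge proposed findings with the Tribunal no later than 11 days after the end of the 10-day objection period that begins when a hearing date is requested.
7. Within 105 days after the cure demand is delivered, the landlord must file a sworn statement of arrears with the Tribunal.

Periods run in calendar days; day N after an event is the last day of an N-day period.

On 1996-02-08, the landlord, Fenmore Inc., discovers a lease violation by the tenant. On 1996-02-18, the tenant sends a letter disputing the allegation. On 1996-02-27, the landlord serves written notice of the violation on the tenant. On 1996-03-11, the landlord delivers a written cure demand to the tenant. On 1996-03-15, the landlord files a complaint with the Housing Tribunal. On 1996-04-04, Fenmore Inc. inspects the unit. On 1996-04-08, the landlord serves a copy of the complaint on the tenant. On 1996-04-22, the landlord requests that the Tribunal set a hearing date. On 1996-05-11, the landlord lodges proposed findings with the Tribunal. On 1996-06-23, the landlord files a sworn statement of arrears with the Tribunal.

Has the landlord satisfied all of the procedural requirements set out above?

Yes

Step 1 — 4 and 39 days from 1996-02-08 (when the violation is discovered) are 1996-02-12 and 1996-03-18 respectively; done 1996-02-27, which is between those dates.
Step 2 — counting 14 days from 1996-02-27 (when the written notice is served) gives a deadline of 1996-03-12; 1996-03-11 is within that limit.
Step 3 — counting 13 days from 1996-03-11 (when the cure demand is delivered) gives a deadline of 1996-03-24; 1996-03-15 is within that limit.
Step 4 — 22 and 42 days from 1996-03-15 (when the complaint is filed) are 1996-04-06 and 1996-04-26 respectively; done 1996-04-08, which is between those dates.
Step 5 — counting 30 days from 1996-04-13 (end of the 5-day hold period, which began when the complaint is served on 1996-04-08) gives a deadline of 1996-05-13; 1996-04-22 is within that limit.
Step 6 — counting 11 days from 1996-05-02 (end of the 10-day objection period, which began when a hearing date is requested on 1996-04-22) gives a deadline of 1996-05-13; done 1996-05-11 — timely.
Step 7 — counting 105 days from 1996-03-11 (when the cure demand is delivered) gives a deadline of 1996-06-24; 1996-06-23 is within that limit.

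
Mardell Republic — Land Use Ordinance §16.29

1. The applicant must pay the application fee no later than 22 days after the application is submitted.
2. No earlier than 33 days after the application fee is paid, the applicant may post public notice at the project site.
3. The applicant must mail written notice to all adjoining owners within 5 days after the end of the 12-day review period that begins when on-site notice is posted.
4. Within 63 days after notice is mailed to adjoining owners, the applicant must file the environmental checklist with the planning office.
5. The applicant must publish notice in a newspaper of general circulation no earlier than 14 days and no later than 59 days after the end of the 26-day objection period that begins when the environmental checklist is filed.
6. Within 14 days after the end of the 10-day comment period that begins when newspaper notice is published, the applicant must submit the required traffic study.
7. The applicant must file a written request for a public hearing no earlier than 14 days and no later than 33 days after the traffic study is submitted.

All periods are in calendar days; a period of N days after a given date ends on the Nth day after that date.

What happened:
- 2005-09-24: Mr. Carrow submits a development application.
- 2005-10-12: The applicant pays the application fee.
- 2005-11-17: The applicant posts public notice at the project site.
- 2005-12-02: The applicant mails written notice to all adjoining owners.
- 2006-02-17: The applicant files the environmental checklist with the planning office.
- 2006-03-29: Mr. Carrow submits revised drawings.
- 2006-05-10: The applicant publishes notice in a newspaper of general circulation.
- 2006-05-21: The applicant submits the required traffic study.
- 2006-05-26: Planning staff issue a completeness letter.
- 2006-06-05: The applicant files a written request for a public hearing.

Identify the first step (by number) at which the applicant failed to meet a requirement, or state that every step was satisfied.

Step 4

(1) due by 2005-09-24 + 22 days = 2005-10-16; completed 2005-10-12, before the deadline.
(2) permitted from 2005-10-12 + 33 days = 2005-11-14 onward; 2005-11-17 is on or after that date.
(3) due by 2005-11-29 + 5 days = 2005-12-04; done 2005-12-02 — timely.
(4) due by 2005-12-02 + 63 days = 2006-02-03; done 2006-02-17 — 14 days late.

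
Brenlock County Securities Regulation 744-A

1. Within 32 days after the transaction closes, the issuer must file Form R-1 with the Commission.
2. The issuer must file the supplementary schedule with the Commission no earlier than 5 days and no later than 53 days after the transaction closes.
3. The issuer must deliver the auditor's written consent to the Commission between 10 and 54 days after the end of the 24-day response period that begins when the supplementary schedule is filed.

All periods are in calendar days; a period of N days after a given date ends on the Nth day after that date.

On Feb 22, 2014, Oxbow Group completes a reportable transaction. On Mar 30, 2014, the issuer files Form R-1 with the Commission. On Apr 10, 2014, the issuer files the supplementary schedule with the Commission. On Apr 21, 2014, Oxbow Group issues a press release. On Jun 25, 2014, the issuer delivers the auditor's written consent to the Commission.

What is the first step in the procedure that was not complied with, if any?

Step 1

(1) due by Feb 22, 2014 + 32 days = Mar 26, 2014; Mar 30, 2014 misses that deadline by 4 days.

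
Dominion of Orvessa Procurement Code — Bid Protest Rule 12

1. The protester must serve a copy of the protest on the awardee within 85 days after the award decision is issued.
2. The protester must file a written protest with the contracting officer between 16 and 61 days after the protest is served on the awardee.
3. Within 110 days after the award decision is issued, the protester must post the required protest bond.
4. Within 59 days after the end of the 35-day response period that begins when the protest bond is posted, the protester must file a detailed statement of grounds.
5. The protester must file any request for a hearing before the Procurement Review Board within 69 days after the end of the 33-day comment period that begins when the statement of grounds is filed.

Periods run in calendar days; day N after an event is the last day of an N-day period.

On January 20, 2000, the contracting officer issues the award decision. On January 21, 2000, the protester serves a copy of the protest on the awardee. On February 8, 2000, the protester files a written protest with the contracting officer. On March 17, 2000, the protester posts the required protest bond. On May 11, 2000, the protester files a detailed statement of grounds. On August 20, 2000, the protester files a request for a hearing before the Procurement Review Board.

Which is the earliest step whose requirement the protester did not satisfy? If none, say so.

None — every step was satisfied

(1) due by January 20, 2000 + 85 days = April 14, 2000; completed January 21, 2000, before the deadline.
(2) the permitted window runs from January 21, 2000 + 16 = February 6, 2000 to January 21, 2000 + 61 = March 22, 2000; done February 8, 2000 — within the window.
(3) due by January 20, 2000 + 110 days = May 9, 2000; March 17, 2000 is within that limit.
(4) due by April 21, 2000 + 59 days = June 19, 2000; completed May 11, 2000, before the deadline.
(5) due by June 13, 2000 + 69 days = August 21, 2000; done August 20, 2000 — timely.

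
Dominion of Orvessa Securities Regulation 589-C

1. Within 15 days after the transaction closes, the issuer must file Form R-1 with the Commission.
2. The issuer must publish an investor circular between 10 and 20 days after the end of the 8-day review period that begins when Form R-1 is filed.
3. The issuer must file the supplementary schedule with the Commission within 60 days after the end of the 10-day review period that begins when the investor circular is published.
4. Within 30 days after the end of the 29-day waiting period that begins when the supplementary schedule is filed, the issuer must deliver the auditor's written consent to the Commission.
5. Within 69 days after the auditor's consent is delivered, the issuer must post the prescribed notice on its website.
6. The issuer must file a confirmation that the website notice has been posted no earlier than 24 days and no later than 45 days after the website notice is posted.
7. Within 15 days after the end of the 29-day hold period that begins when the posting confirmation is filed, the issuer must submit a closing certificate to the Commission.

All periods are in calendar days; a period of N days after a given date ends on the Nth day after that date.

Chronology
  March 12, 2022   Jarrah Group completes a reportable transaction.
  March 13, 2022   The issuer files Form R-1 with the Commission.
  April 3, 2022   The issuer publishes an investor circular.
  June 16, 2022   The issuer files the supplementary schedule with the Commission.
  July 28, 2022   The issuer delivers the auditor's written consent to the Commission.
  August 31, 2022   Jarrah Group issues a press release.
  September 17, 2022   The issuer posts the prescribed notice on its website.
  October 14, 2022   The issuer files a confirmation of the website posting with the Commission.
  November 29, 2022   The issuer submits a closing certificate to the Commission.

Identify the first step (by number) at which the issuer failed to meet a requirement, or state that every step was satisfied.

Step 3

Step 1: 15 days after March 12, 2022 (when the transaction closes) is March 27, 2022; completed March 13, 2022, before the deadline.
Step 2: the window is 10–20 days after March 21, 2022 (end of the 8-day review period, which began when Form R-1 is filed on March 13, 2022), so March 31, 2022 through April 10, 2022; done April 3, 2022 — within the window.
Step 3: 60 days after April 13, 2022 (end of the 10-day review period, which began when the investor circular is published on April 3, 2022) is June 12, 2022; June 16, 2022 misses that deadline by 4 days.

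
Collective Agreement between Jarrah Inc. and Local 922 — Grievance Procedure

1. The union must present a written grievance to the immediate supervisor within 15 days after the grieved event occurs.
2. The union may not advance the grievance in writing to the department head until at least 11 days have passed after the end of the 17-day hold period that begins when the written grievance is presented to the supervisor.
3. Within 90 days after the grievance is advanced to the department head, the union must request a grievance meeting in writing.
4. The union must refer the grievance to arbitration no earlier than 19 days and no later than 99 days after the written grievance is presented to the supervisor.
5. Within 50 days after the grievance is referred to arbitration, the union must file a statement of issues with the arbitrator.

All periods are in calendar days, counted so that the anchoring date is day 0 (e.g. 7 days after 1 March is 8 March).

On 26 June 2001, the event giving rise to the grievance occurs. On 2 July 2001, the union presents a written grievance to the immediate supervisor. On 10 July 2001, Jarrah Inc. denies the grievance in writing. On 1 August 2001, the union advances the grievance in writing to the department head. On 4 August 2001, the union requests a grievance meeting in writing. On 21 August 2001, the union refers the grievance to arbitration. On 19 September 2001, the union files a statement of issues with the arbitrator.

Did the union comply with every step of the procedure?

(1) due by 26 June 2001 + 15 days = 11 July 2001; 2 July 2001 is within that limit.
(2) permitted from 19 July 2001 + 11 days = 30 July 2001 onward; done 1 August 2001 — permitted.
(3) due by 1 August 2001 + 90 days = 30 October 2001; 4 August 2001 is within that limit.
(4) the permitted window runs from 2 July 2001 + 19 = 21 July 2001 to 2 July 2001 + 99 = 9 October 2001; 21 August 2001 falls inside that range.
(5) due by 21 August 2001 + 50 days = 10 October 2001; 19 September 2001 is within that limit.

Yes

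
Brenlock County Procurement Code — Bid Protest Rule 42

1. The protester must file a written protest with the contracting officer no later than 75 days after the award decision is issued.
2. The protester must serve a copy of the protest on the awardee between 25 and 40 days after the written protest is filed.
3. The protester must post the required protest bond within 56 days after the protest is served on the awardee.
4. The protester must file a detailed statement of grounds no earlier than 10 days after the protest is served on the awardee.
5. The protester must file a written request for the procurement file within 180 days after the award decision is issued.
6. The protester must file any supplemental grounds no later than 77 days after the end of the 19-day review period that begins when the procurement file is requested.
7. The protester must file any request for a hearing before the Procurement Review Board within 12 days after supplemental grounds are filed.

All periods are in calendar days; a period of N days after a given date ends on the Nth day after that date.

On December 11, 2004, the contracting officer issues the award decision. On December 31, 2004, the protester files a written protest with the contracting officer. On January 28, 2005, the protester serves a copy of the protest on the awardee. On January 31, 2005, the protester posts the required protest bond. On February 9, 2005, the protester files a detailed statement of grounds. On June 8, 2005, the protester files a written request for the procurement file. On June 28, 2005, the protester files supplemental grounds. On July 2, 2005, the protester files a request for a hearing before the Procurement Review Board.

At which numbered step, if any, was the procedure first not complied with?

(1) due by December 11, 2004 + 75 days = February 24, 2005; done December 31, 2004 — timely.
(2) the permitted window runs from December 31, 2004 + 25 = January 25, 2005 to December 31, 2004 + 40 = February 9, 2005; done January 28, 2005 — within the window.
(3) due by January 28, 2005 + 56 days = March 25, 2005; completed January 31, 2005, before the deadline.
(4) permitted from January 28, 2005 + 10 days = February 7, 2005 onward; done February 9, 2005 — permitted.
(5) due by December 11, 2004 + 180 days = June 9, 2005; done June 8, 2005 — timely.
(6) due by June 27, 2005 + 77 days = September 12, 2005; completed June 28, 2005, before the deadline.
(7) due by June 28, 2005 + 12 days = July 10, 2005; July 2, 2005 is within that limit.

None — every step was satisfied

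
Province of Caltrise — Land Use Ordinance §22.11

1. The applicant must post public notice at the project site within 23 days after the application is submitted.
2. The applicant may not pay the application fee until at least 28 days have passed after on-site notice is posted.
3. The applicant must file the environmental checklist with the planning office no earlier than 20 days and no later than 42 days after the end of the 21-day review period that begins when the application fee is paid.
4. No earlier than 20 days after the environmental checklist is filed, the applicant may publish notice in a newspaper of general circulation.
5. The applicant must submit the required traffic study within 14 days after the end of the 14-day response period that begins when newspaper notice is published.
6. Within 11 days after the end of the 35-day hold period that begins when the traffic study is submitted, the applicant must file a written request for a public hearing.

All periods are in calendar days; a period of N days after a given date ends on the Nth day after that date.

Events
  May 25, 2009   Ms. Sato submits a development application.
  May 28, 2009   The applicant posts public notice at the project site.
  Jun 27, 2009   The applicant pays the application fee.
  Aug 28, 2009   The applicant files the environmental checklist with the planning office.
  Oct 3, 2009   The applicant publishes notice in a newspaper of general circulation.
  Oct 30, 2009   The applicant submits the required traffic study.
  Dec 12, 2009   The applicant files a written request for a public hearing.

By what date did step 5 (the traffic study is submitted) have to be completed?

Newspaper notice is published on Oct 3, 2009; the 14-day response period therefore ends Oct 17, 2009, and step 5 runs from that date. 14 days after Oct 17, 2009 is Oct 31, 2009.

Oct 31, 2009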